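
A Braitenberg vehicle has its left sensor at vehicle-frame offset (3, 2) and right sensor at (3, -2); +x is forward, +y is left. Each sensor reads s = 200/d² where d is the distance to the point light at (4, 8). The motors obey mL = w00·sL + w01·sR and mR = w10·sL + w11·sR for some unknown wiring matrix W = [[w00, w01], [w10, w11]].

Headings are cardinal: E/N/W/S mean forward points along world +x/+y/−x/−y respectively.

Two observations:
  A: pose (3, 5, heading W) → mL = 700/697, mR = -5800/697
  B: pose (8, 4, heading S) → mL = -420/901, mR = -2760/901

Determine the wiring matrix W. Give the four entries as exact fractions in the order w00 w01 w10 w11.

-1 1/2 -1/2 -1/2

obs A: pose=(3,5,W) → sL=200/41, sR=200/17, mL=700/697, mR=-5800/697
obs B: pose=(8,4,S) → sL=40/17, sR=200/53, mL=-420/901, mR=-2760/901
sensor matrix S = [[200/41, 200/17], [40/17, 200/53]]; det S = -5824000/627997
solve [mL_A; mL_B] = S·[w00; w01] and [mR_A; mR_B] = S·[w10; w11]:
  w00 = -1, w01 = 1/2, w10 = -1/2, w11 = -1/2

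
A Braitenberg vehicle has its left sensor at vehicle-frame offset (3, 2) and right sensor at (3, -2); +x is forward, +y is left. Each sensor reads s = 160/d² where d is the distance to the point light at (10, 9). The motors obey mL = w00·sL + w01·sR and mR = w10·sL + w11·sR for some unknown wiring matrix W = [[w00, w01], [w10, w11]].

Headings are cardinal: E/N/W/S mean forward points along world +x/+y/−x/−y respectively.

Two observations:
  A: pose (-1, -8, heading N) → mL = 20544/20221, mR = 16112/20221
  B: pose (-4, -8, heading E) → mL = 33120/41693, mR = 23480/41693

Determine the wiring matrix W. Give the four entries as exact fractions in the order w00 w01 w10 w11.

obs A: pose=(-1,-8,N) → sL=32/73, sR=160/277, mL=20544/20221, mR=16112/20221
obs B: pose=(-4,-8,E) → sL=80/173, sR=80/241, mL=33120/41693, mR=23480/41693
sensor matrix S = [[32/73, 160/277], [80/173, 80/241]]; det S = -102512640/843074153
solve [mL_A; mL_B] = S·[w00; w01] and [mR_A; mR_B] = S·[w10; w11]:
  w00 = 1, w01 = 1, w10 = 1/2, w11 = 1

1 1 1/2 1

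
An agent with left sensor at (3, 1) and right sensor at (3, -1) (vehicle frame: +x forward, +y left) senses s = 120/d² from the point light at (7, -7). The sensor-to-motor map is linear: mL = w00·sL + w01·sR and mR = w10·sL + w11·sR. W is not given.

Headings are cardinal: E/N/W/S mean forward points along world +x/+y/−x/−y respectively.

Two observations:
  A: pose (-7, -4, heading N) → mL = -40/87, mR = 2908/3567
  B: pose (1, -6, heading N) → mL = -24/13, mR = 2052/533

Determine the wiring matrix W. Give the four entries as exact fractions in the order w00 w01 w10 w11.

obs A: pose=(-7,-4,N) → sL=40/87, sR=24/41, mL=-40/87, mR=2908/3567
obs B: pose=(1,-6,N) → sL=24/13, sR=120/41, mL=-24/13, mR=2052/533
sensor matrix S = [[40/87, 24/41], [24/13, 120/41]]; det S = 4096/15457
solve [mL_A; mL_B] = S·[w00; w01] and [mR_A; mR_B] = S·[w10; w11]:
  w00 = -1, w01 = 0, w10 = 1/2, w11 = 1

-1 0 1/2 1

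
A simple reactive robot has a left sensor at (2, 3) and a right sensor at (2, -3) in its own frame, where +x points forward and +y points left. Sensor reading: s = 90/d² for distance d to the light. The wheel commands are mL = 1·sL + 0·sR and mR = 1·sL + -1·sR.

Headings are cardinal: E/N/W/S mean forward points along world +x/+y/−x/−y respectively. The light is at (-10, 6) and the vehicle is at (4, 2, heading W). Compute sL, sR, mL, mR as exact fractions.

left sensor world pos  = (2, -1); dL² = 193
right sensor world pos = (2, 5); dR² = 145
sL = 90/193 = 90/193
sR = 90/145 = 18/29
mL = 1·sL + 0·sR = 90/193
mR = 1·sL + -1·sR = -864/5597

90/193 18/29 90/193 -864/5597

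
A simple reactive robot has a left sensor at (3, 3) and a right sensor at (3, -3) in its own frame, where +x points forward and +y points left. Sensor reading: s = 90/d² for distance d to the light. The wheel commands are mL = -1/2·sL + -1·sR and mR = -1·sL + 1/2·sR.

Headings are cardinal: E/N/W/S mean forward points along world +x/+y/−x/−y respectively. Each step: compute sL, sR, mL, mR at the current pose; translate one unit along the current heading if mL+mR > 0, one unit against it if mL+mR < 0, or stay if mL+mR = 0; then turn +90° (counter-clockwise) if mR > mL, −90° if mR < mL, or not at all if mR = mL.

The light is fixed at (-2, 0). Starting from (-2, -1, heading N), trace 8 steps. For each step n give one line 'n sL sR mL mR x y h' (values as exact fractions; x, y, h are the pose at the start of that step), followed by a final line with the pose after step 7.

0 90/13 90/13 -135/13 -45/13 -2 -1 N
1 45/17 9 -351/34 63/34 -2 -2 W
2 90/41 90/29 -4995/1189 -765/1189 -1 -2 S
3 9/2 45/16 -81/16 -99/32 -1 -1 E
4 90/13 90/13 -135/13 -45/13 -2 -1 N
5 45/17 9 -351/34 63/34 -2 -2 W
6 90/41 90/29 -4995/1189 -765/1189 -1 -2 S
7 9/2 45/16 -81/16 -99/32 -1 -1 E
final -2 -1 N

n=0: pose=(-2,-1,N); sL=90/13, sR=90/13; mL=-135/13, mR=-45/13; mL+mR=-180/13 → advance -1; mR−mL=90/13 → turn +1·90°
n=1: pose=(-2,-2,W); sL=45/17, sR=9; mL=-351/34, mR=63/34; mL+mR=-144/17 → advance -1; mR−mL=207/17 → turn +1·90°
n=2: pose=(-1,-2,S); sL=90/41, sR=90/29; mL=-4995/1189, mR=-765/1189; mL+mR=-5760/1189 → advance -1; mR−mL=4230/1189 → turn +1·90°
n=3: pose=(-1,-1,E); sL=9/2, sR=45/16; mL=-81/16, mR=-99/32; mL+mR=-261/32 → advance -1; mR−mL=63/32 → turn +1·90°
n=4: pose=(-2,-1,N); sL=90/13, sR=90/13; mL=-135/13, mR=-45/13; mL+mR=-180/13 → advance -1; mR−mL=90/13 → turn +1·90°
n=5: pose=(-2,-2,W); sL=45/17, sR=9; mL=-351/34, mR=63/34; mL+mR=-144/17 → advance -1; mR−mL=207/17 → turn +1·90°
n=6: pose=(-1,-2,S); sL=90/41, sR=90/29; mL=-4995/1189, mR=-765/1189; mL+mR=-5760/1189 → advance -1; mR−mL=4230/1189 → turn +1·90°
n=7: pose=(-1,-1,E); sL=9/2, sR=45/16; mL=-81/16, mR=-99/32; mL+mR=-261/32 → advance -1; mR−mL=63/32 → turn +1·90°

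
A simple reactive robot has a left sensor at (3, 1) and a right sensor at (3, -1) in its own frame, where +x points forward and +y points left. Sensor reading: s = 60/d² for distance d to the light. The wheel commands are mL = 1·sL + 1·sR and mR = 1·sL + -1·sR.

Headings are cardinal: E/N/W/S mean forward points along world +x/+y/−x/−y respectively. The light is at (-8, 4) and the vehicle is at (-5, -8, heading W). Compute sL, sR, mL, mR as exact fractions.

60/169 60/121 17400/20449 -2880/20449

left sensor world pos  = (-8, -9); dL² = 169
right sensor world pos = (-8, -7); dR² = 121
sL = 60/169 = 60/169
sR = 60/121 = 60/121
mL = 1·sL + 1·sR = 17400/20449
mR = 1·sL + -1·sR = -2880/20449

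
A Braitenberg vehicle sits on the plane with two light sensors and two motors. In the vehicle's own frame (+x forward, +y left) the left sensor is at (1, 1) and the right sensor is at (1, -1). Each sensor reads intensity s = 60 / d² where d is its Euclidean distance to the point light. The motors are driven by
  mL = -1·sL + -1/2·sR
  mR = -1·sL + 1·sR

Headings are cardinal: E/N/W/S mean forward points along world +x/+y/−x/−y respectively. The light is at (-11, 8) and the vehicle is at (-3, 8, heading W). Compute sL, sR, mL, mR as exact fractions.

left sensor world pos  = (-4, 7); dL² = 50
right sensor world pos = (-4, 9); dR² = 50
sL = 60/50 = 6/5
sR = 60/50 = 6/5
mL = -1·sL + -1/2·sR = -9/5
mR = -1·sL + 1·sR = 0

6/5 6/5 -9/5 0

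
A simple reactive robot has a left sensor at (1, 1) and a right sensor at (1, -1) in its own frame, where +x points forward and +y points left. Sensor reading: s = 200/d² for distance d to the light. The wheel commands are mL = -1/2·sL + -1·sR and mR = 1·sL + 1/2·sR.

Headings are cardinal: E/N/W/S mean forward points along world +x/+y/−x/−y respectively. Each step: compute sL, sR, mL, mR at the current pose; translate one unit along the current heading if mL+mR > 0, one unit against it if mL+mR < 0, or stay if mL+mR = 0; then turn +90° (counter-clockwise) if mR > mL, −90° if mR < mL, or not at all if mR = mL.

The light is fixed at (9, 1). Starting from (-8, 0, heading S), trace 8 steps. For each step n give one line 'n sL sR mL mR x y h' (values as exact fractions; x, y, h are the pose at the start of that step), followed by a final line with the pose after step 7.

0 10/13 25/41 -530/533 1145/1066 -8 0 S
1 200/257 40/53 -15580/13621 15740/13621 -8 -1 E
2 20/29 100/113 -4030/3277 3710/3277 -7 -1 N
3 40/61 200/293 -18060/17873 17820/17873 -7 -2 W
4 50/53 25/34 -2175/1802 4725/3604 -6 -2 S
5 40/41 200/221 -12620/9061 12940/9061 -6 -3 E
6 100/117 100/89 -16150/10413 14750/10413 -5 -3 N
7 200/261 200/241 -76300/62901 74300/62901 -5 -4 W
final -4 -4 S

n=0: pose=(-8,0,S); sL=10/13, sR=25/41; mL=-530/533, mR=1145/1066; mL+mR=85/1066 → advance +1; mR−mL=2205/1066 → turn +1·90°
n=1: pose=(-8,-1,E); sL=200/257, sR=40/53; mL=-15580/13621, mR=15740/13621; mL+mR=160/13621 → advance +1; mR−mL=31320/13621 → turn +1·90°
n=2: pose=(-7,-1,N); sL=20/29, sR=100/113; mL=-4030/3277, mR=3710/3277; mL+mR=-320/3277 → advance -1; mR−mL=7740/3277 → turn +1·90°
n=3: pose=(-7,-2,W); sL=40/61, sR=200/293; mL=-18060/17873, mR=17820/17873; mL+mR=-240/17873 → advance -1; mR−mL=35880/17873 → turn +1·90°
n=4: pose=(-6,-2,S); sL=50/53, sR=25/34; mL=-2175/1802, mR=4725/3604; mL+mR=375/3604 → advance +1; mR−mL=9075/3604 → turn +1·90°
n=5: pose=(-6,-3,E); sL=40/41, sR=200/221; mL=-12620/9061, mR=12940/9061; mL+mR=320/9061 → advance +1; mR−mL=25560/9061 → turn +1·90°
n=6: pose=(-5,-3,N); sL=100/117, sR=100/89; mL=-16150/10413, mR=14750/10413; mL+mR=-1400/10413 → advance -1; mR−mL=10300/3471 → turn +1·90°
n=7: pose=(-5,-4,W); sL=200/261, sR=200/241; mL=-76300/62901, mR=74300/62901; mL+mR=-2000/62901 → advance -1; mR−mL=50200/20967 → turn +1·90°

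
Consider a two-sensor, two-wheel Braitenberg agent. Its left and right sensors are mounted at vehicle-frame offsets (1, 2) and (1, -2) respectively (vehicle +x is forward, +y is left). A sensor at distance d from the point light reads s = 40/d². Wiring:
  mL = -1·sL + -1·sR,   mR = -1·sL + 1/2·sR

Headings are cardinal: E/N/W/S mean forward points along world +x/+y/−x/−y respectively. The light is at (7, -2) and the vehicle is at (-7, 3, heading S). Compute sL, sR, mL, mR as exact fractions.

left sensor world pos  = (-5, 2); dL² = 160
right sensor world pos = (-9, 2); dR² = 272
sL = 40/160 = 1/4
sR = 40/272 = 5/34
mL = -1·sL + -1·sR = -27/68
mR = -1·sL + 1/2·sR = -3/17

1/4 5/34 -27/68 -3/17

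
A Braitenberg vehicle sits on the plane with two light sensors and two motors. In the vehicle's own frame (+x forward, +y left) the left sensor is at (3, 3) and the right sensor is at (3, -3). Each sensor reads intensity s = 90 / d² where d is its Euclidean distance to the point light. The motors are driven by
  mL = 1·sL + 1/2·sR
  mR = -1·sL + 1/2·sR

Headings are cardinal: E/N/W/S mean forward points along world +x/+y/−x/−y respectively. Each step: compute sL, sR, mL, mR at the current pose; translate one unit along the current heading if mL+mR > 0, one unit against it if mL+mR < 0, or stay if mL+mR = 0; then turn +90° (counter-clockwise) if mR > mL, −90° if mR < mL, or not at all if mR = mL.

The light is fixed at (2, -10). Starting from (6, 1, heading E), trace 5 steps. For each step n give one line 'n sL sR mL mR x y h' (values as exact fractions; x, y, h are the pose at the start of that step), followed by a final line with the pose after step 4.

n=0: pose=(6,1,E); sL=18/49, sR=90/113; mL=4239/5537, mR=171/5537; mL+mR=90/113 → advance +1; mR−mL=-36/49 → turn -1·90°
n=1: pose=(7,1,S); sL=45/64, sR=45/34; mL=1485/1088, mR=-45/1088; mL+mR=45/34 → advance +1; mR−mL=-45/32 → turn -1·90°
n=2: pose=(7,0,W); sL=90/53, sR=90/173; mL=17955/9169, mR=-13185/9169; mL+mR=90/173 → advance +1; mR−mL=-180/53 → turn -1·90°
n=3: pose=(6,0,N); sL=9/17, sR=45/109; mL=2727/3706, mR=-1197/3706; mL+mR=45/109 → advance +1; mR−mL=-18/17 → turn -1·90°
n=4: pose=(6,1,E); sL=18/49, sR=90/113; mL=4239/5537, mR=171/5537; mL+mR=90/113 → advance +1; mR−mL=-36/49 → turn -1·90°

0 18/49 90/113 4239/5537 171/5537 6 1 E
1 45/64 45/34 1485/1088 -45/1088 7 1 S
2 90/53 90/173 17955/9169 -13185/9169 7 0 W
3 9/17 45/109 2727/3706 -1197/3706 6 0 N
4 18/49 90/113 4239/5537 171/5537 6 1 E
final 7 1 S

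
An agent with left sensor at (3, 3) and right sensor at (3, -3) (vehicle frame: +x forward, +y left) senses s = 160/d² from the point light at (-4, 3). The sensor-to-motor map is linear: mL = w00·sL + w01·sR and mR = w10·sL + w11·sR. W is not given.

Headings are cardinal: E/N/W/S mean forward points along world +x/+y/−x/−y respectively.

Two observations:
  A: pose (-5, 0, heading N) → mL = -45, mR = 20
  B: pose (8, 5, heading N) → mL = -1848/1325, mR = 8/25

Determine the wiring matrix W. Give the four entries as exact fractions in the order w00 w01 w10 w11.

obs A: pose=(-5,0,N) → sL=10, sR=40, mL=-45, mR=20
obs B: pose=(8,5,N) → sL=80/53, sR=16/25, mL=-1848/1325, mR=8/25
sensor matrix S = [[10, 40], [80/53, 16/25]]; det S = -14304/265
solve [mL_A; mL_B] = S·[w00; w01] and [mR_A; mR_B] = S·[w10; w11]:
  w00 = -1/2, w01 = -1, w10 = 0, w11 = 1/2

-1/2 -1 0 1/2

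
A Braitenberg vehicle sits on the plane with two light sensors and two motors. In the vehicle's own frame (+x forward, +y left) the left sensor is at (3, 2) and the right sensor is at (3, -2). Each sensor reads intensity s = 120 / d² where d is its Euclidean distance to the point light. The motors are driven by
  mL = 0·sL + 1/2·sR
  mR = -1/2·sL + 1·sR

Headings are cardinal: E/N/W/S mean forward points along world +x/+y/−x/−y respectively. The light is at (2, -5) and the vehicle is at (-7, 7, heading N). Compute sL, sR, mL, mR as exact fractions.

60/173 60/137 30/137 6270/23701

left sensor world pos  = (-9, 10); dL² = 346
right sensor world pos = (-5, 10); dR² = 274
sL = 120/346 = 60/173
sR = 120/274 = 60/137
mL = 0·sL + 1/2·sR = 30/137
mR = -1/2·sL + 1·sR = 6270/23701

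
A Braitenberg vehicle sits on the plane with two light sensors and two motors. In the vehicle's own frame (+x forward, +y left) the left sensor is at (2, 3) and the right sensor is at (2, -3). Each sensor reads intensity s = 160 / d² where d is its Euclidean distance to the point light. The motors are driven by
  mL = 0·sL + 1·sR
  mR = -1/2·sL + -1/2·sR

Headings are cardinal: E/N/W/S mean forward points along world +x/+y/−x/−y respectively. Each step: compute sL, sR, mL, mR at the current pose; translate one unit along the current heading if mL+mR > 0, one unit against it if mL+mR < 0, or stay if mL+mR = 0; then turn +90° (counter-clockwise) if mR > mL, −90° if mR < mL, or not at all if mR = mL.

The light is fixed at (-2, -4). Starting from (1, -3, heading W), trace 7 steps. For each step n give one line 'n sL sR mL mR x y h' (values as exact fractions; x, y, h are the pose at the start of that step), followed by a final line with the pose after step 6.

n=0: pose=(1,-3,W); sL=32, sR=160/17; mL=160/17, mR=-352/17; mL+mR=-192/17 → advance -1; mR−mL=-512/17 → turn -1·90°
n=1: pose=(2,-3,N); sL=16, sR=80/29; mL=80/29, mR=-272/29; mL+mR=-192/29 → advance -1; mR−mL=-352/29 → turn -1·90°
n=2: pose=(2,-4,E); sL=32/9, sR=32/9; mL=32/9, mR=-32/9; mL+mR=0 → advance +0; mR−mL=-64/9 → turn -1·90°
n=3: pose=(2,-4,S); sL=160/53, sR=32; mL=32, mR=-928/53; mL+mR=768/53 → advance +1; mR−mL=-2624/53 → turn -1·90°
n=4: pose=(2,-5,W); sL=8, sR=20; mL=20, mR=-14; mL+mR=6 → advance +1; mR−mL=-34 → turn -1·90°
n=5: pose=(1,-5,N); sL=160, sR=160/37; mL=160/37, mR=-3040/37; mL+mR=-2880/37 → advance -1; mR−mL=-3200/37 → turn -1·90°
n=6: pose=(1,-6,E); sL=80/13, sR=16/5; mL=16/5, mR=-304/65; mL+mR=-96/65 → advance -1; mR−mL=-512/65 → turn -1·90°

0 32 160/17 160/17 -352/17 1 -3 W
1 16 80/29 80/29 -272/29 2 -3 N
2 32/9 32/9 32/9 -32/9 2 -4 E
3 160/53 32 32 -928/53 2 -4 S
4 8 20 20 -14 2 -5 W
5 160 160/37 160/37 -3040/37 1 -5 N
6 80/13 16/5 16/5 -304/65 1 -6 E
final 0 -6 S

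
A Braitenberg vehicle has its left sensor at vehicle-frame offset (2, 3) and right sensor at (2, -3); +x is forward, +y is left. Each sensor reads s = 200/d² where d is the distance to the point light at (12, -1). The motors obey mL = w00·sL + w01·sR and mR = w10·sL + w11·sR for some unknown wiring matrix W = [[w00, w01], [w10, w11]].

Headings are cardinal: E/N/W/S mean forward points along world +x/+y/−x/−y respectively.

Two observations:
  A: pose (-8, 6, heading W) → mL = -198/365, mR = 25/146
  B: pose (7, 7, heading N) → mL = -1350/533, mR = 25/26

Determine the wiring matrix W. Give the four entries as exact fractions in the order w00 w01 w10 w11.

-1/2 -1 0 1/2

obs A: pose=(-8,6,W) → sL=2/5, sR=25/73, mL=-198/365, mR=25/146
obs B: pose=(7,7,N) → sL=50/41, sR=25/13, mL=-1350/533, mR=25/26
sensor matrix S = [[2/5, 25/73], [50/41, 25/13]]; det S = 13680/38909
solve [mL_A; mL_B] = S·[w00; w01] and [mR_A; mR_B] = S·[w10; w11]:
  w00 = -1/2, w01 = -1, w10 = 0, w11 = 1/2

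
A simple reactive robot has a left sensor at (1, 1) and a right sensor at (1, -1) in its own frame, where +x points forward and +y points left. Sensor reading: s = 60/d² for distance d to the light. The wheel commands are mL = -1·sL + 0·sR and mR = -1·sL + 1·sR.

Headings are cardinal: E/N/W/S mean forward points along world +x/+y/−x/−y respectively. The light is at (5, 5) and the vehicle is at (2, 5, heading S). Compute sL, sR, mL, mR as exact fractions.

12 60/17 -12 -144/17

left sensor world pos  = (3, 4); dL² = 5
right sensor world pos = (1, 4); dR² = 17
sL = 60/5 = 12
sR = 60/17 = 60/17
mL = -1·sL + 0·sR = -12
mR = -1·sL + 1·sR = -144/17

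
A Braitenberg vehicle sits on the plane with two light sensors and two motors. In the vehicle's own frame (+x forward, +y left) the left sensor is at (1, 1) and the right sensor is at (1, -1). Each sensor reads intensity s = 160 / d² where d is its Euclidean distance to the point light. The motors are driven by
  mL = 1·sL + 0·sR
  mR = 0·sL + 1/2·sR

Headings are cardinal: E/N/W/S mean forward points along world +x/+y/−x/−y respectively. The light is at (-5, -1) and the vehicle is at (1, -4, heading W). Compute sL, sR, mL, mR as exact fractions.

160/41 160/29 160/41 80/29

left sensor world pos  = (0, -5); dL² = 41
right sensor world pos = (0, -3); dR² = 29
sL = 160/41 = 160/41
sR = 160/29 = 160/29
mL = 1·sL + 0·sR = 160/41
mR = 0·sL + 1/2·sR = 80/29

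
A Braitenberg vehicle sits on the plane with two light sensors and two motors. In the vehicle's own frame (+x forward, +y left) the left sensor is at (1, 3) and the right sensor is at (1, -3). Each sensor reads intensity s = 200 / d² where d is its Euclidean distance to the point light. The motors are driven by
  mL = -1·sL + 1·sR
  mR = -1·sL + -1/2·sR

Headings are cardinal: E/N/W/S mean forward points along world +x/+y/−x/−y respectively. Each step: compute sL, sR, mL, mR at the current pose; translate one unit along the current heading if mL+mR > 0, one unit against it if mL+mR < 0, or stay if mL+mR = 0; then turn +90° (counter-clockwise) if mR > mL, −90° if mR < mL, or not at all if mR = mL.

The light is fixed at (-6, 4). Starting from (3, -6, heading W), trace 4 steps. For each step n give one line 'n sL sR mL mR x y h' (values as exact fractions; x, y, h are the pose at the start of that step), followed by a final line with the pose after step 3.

0 200/233 200/113 24000/26329 -45900/26329 3 -6 W
1 20/13 4/5 -48/65 -126/65 4 -6 N
2 40/37 200/317 -5280/11729 -16380/11729 4 -7 E
3 25/36 10/9 5/12 -5/4 3 -7 S
final 3 -6 W

n=0: pose=(3,-6,W); sL=200/233, sR=200/113; mL=24000/26329, mR=-45900/26329; mL+mR=-21900/26329 → advance -1; mR−mL=-300/113 → turn -1·90°
n=1: pose=(4,-6,N); sL=20/13, sR=4/5; mL=-48/65, mR=-126/65; mL+mR=-174/65 → advance -1; mR−mL=-6/5 → turn -1·90°
n=2: pose=(4,-7,E); sL=40/37, sR=200/317; mL=-5280/11729, mR=-16380/11729; mL+mR=-21660/11729 → advance -1; mR−mL=-300/317 → turn -1·90°
n=3: pose=(3,-7,S); sL=25/36, sR=10/9; mL=5/12, mR=-5/4; mL+mR=-5/6 → advance -1; mR−mL=-5/3 → turn -1·90°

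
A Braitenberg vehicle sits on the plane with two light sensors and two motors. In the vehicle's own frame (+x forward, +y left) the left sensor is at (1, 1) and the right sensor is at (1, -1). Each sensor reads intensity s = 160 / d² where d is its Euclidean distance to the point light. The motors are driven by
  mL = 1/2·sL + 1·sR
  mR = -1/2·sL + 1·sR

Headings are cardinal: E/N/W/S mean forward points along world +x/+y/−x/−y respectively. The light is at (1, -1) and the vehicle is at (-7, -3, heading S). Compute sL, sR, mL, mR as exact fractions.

80/29 16/9 824/261 104/261

left sensor world pos  = (-6, -4); dL² = 58
right sensor world pos = (-8, -4); dR² = 90
sL = 160/58 = 80/29
sR = 160/90 = 16/9
mL = 1/2·sL + 1·sR = 824/261
mR = -1/2·sL + 1·sR = 104/261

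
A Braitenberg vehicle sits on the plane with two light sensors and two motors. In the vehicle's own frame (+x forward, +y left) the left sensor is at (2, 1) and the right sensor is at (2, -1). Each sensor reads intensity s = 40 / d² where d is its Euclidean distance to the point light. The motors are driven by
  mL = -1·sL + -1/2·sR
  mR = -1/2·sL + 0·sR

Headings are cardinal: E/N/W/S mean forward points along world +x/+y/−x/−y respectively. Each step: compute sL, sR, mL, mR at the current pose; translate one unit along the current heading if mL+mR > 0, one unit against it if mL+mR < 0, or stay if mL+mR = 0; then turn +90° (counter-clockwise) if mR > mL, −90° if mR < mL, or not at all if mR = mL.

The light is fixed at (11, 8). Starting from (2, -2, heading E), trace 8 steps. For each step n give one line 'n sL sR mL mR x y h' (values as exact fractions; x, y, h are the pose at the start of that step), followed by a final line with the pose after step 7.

n=0: pose=(2,-2,E); sL=4/13, sR=4/17; mL=-94/221, mR=-2/13; mL+mR=-128/221 → advance -1; mR−mL=60/221 → turn +1·90°
n=1: pose=(1,-2,N); sL=8/37, sR=8/29; mL=-380/1073, mR=-4/37; mL+mR=-496/1073 → advance -1; mR−mL=264/1073 → turn +1·90°
n=2: pose=(1,-3,W); sL=5/36, sR=10/61; mL=-485/2196, mR=-5/72; mL+mR=-425/1464 → advance -1; mR−mL=665/4392 → turn +1·90°
n=3: pose=(2,-3,S); sL=40/233, sR=40/269; mL=-15420/62677, mR=-20/233; mL+mR=-20800/62677 → advance -1; mR−mL=10040/62677 → turn +1·90°
n=4: pose=(2,-2,E); sL=4/13, sR=4/17; mL=-94/221, mR=-2/13; mL+mR=-128/221 → advance -1; mR−mL=60/221 → turn +1·90°
n=5: pose=(1,-2,N); sL=8/37, sR=8/29; mL=-380/1073, mR=-4/37; mL+mR=-496/1073 → advance -1; mR−mL=264/1073 → turn +1·90°
n=6: pose=(1,-3,W); sL=5/36, sR=10/61; mL=-485/2196, mR=-5/72; mL+mR=-425/1464 → advance -1; mR−mL=665/4392 → turn +1·90°
n=7: pose=(2,-3,S); sL=40/233, sR=40/269; mL=-15420/62677, mR=-20/233; mL+mR=-20800/62677 → advance -1; mR−mL=10040/62677 → turn +1·90°

0 4/13 4/17 -94/221 -2/13 2 -2 E
1 8/37 8/29 -380/1073 -4/37 1 -2 N
2 5/36 10/61 -485/2196 -5/72 1 -3 W
3 40/233 40/269 -15420/62677 -20/233 2 -3 S
4 4/13 4/17 -94/221 -2/13 2 -2 E
5 8/37 8/29 -380/1073 -4/37 1 -2 N
6 5/36 10/61 -485/2196 -5/72 1 -3 W
7 40/233 40/269 -15420/62677 -20/233 2 -3 S
final 2 -2 E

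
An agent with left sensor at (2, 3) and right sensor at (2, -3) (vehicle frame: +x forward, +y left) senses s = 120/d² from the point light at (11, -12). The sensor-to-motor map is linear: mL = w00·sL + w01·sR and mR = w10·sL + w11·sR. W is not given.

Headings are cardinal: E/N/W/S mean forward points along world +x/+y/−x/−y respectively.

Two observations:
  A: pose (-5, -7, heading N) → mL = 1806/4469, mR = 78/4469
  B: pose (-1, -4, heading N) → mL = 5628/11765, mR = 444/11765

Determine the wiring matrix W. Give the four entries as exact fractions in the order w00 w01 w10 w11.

-1/2 1 1 -1/2

obs A: pose=(-5,-7,N) → sL=12/41, sR=60/109, mL=1806/4469, mR=78/4469
obs B: pose=(-1,-4,N) → sL=24/65, sR=120/181, mL=5628/11765, mR=444/11765
sensor matrix S = [[12/41, 60/109], [24/65, 120/181]]; det S = -96768/10515557
solve [mL_A; mL_B] = S·[w00; w01] and [mR_A; mR_B] = S·[w10; w11]:
  w00 = -1/2, w01 = 1, w10 = 1, w11 = -1/2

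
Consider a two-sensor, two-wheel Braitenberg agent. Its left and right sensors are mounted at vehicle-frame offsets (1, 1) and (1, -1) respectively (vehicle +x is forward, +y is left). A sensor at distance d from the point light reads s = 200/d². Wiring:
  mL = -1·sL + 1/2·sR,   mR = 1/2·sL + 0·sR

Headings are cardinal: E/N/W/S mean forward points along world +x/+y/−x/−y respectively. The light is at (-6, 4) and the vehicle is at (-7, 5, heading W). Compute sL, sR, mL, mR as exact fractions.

50 25 -75/2 25

left sensor world pos  = (-8, 4); dL² = 4
right sensor world pos = (-8, 6); dR² = 8
sL = 200/4 = 50
sR = 200/8 = 25
mL = -1·sL + 1/2·sR = -75/2
mR = 1/2·sL + 0·sR = 25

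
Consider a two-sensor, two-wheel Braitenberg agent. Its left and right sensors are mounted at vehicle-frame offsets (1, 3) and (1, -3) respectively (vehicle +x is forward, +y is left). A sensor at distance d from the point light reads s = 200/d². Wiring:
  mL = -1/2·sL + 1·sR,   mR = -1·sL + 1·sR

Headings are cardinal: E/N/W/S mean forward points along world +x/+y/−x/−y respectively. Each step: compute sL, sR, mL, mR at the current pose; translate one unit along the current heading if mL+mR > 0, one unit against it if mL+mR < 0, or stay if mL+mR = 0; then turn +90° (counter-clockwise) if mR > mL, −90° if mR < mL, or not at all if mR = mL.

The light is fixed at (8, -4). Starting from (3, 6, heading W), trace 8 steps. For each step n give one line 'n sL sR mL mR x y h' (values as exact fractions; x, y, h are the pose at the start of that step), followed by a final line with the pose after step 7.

0 40/17 40/41 -140/697 -960/697 3 6 W
1 20/17 100/61 1090/1037 480/1037 4 6 N
2 40/41 200/73 6740/2993 5280/2993 4 7 E
3 2 25/17 8/17 -9/17 5 7 S
4 200/97 200/241 -4700/23377 -28800/23377 5 8 W
5 100/97 20/17 1090/1649 240/1649 6 8 N
6 200/257 200/101 41300/25957 31200/25957 6 9 E
7 50/37 5/4 85/148 -15/148 7 9 S
final 7 8 W

n=0: pose=(3,6,W); sL=40/17, sR=40/41; mL=-140/697, mR=-960/697; mL+mR=-1100/697 → advance -1; mR−mL=-20/17 → turn -1·90°
n=1: pose=(4,6,N); sL=20/17, sR=100/61; mL=1090/1037, mR=480/1037; mL+mR=1570/1037 → advance +1; mR−mL=-10/17 → turn -1·90°
n=2: pose=(4,7,E); sL=40/41, sR=200/73; mL=6740/2993, mR=5280/2993; mL+mR=12020/2993 → advance +1; mR−mL=-20/41 → turn -1·90°
n=3: pose=(5,7,S); sL=2, sR=25/17; mL=8/17, mR=-9/17; mL+mR=-1/17 → advance -1; mR−mL=-1 → turn -1·90°
n=4: pose=(5,8,W); sL=200/97, sR=200/241; mL=-4700/23377, mR=-28800/23377; mL+mR=-33500/23377 → advance -1; mR−mL=-100/97 → turn -1·90°
n=5: pose=(6,8,N); sL=100/97, sR=20/17; mL=1090/1649, mR=240/1649; mL+mR=1330/1649 → advance +1; mR−mL=-50/97 → turn -1·90°
n=6: pose=(6,9,E); sL=200/257, sR=200/101; mL=41300/25957, mR=31200/25957; mL+mR=72500/25957 → advance +1; mR−mL=-100/257 → turn -1·90°
n=7: pose=(7,9,S); sL=50/37, sR=5/4; mL=85/148, mR=-15/148; mL+mR=35/74 → advance +1; mR−mL=-25/37 → turn -1·90°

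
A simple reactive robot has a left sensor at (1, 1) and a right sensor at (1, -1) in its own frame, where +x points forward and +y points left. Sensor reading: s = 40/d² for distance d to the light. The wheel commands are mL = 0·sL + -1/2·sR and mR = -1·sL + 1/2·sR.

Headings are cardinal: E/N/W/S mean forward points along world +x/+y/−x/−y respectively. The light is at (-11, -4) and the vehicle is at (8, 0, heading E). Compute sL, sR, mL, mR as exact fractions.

8/85 40/409 -20/409 -1572/34765

left sensor world pos  = (9, 1); dL² = 425
right sensor world pos = (9, -1); dR² = 409
sL = 40/425 = 8/85
sR = 40/409 = 40/409
mL = 0·sL + -1/2·sR = -20/409
mR = -1·sL + 1/2·sR = -1572/34765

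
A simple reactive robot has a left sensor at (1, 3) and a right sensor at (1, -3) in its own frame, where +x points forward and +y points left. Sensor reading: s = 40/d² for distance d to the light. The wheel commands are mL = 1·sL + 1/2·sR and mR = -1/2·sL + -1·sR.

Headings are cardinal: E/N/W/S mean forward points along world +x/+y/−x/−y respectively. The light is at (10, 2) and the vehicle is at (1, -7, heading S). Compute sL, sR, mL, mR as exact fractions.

5/17 10/61 390/1037 -645/2074

left sensor world pos  = (4, -8); dL² = 136
right sensor world pos = (-2, -8); dR² = 244
sL = 40/136 = 5/17
sR = 40/244 = 10/61
mL = 1·sL + 1/2·sR = 390/1037
mR = -1/2·sL + -1·sR = -645/2074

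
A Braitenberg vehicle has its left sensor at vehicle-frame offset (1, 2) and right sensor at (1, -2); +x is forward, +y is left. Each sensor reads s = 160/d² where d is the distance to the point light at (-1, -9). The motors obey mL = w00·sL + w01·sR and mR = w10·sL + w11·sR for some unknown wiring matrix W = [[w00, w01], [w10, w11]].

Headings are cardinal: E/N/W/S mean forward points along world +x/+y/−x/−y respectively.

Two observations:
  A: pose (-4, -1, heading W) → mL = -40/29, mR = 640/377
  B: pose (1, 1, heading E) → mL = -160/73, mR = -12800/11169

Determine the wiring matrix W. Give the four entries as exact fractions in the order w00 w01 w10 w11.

0 -1 1 -1

obs A: pose=(-4,-1,W) → sL=40/13, sR=40/29, mL=-40/29, mR=640/377
obs B: pose=(1,1,E) → sL=160/153, sR=160/73, mL=-160/73, mR=-12800/11169
sensor matrix S = [[40/13, 40/29], [160/153, 160/73]]; det S = 22323200/4210713
solve [mL_A; mL_B] = S·[w00; w01] and [mR_A; mR_B] = S·[w10; w11]:
  w00 = 0, w01 = -1, w10 = 1, w11 = -1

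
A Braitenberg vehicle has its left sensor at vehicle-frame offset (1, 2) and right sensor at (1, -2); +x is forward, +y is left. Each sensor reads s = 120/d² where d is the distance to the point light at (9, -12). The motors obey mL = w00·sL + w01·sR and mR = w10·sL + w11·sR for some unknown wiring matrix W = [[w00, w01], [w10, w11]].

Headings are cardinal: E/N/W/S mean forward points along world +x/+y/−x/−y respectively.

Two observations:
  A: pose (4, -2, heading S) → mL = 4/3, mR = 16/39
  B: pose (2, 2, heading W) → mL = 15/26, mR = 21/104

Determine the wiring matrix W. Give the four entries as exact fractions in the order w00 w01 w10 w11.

1 0 1 -1

obs A: pose=(4,-2,S) → sL=4/3, sR=12/13, mL=4/3, mR=16/39
obs B: pose=(2,2,W) → sL=15/26, sR=3/8, mL=15/26, mR=21/104
sensor matrix S = [[4/3, 12/13], [15/26, 3/8]]; det S = -11/338
solve [mL_A; mL_B] = S·[w00; w01] and [mR_A; mR_B] = S·[w10; w11]:
  w00 = 1, w01 = 0, w10 = 1, w11 = -1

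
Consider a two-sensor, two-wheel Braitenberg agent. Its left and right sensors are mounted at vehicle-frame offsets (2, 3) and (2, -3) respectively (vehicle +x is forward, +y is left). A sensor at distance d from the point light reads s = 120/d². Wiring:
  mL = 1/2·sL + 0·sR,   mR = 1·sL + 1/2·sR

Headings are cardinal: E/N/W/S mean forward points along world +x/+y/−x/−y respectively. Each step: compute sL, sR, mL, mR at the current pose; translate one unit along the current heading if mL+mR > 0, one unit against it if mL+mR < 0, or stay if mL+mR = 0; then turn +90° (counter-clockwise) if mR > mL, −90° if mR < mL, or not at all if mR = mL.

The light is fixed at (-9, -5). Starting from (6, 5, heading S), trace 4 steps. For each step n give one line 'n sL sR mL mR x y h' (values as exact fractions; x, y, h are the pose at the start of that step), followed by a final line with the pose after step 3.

0 30/97 15/26 15/97 3015/5044 6 5 S
1 120/433 24/65 60/433 12996/28145 6 4 E
2 12/29 60/241 6/29 3762/6989 7 4 N
3 24/49 24/73 12/49 2340/3577 7 5 W
final 6 5 S

n=0: pose=(6,5,S); sL=30/97, sR=15/26; mL=15/97, mR=3015/5044; mL+mR=3795/5044 → advance +1; mR−mL=2235/5044 → turn +1·90°
n=1: pose=(6,4,E); sL=120/433, sR=24/65; mL=60/433, mR=12996/28145; mL+mR=16896/28145 → advance +1; mR−mL=9096/28145 → turn +1·90°
n=2: pose=(7,4,N); sL=12/29, sR=60/241; mL=6/29, mR=3762/6989; mL+mR=5208/6989 → advance +1; mR−mL=2316/6989 → turn +1·90°
n=3: pose=(7,5,W); sL=24/49, sR=24/73; mL=12/49, mR=2340/3577; mL+mR=3216/3577 → advance +1; mR−mL=1464/3577 → turn +1·90°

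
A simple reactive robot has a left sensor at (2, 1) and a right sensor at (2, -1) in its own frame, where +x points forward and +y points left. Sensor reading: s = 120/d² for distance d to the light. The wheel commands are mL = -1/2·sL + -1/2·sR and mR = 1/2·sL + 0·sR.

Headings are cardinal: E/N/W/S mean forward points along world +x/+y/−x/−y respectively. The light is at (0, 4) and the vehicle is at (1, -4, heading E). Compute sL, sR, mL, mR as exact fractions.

60/29 4/3 -148/87 30/29

left sensor world pos  = (3, -3); dL² = 58
right sensor world pos = (3, -5); dR² = 90
sL = 120/58 = 60/29
sR = 120/90 = 4/3
mL = -1/2·sL + -1/2·sR = -148/87
mR = 1/2·sL + 0·sR = 30/29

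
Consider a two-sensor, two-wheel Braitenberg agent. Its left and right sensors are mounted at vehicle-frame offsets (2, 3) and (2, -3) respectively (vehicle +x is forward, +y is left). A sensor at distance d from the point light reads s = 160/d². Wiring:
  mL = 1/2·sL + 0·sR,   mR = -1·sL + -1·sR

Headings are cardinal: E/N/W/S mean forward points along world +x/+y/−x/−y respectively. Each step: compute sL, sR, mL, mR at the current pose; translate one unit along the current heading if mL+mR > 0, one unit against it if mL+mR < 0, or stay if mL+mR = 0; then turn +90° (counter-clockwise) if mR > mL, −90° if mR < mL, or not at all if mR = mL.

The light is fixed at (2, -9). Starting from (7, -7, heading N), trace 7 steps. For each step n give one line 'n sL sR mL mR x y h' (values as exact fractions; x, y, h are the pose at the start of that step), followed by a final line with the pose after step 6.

0 8 2 4 -10 7 -7 N
1 32/13 160/53 16/13 -3776/689 7 -8 E
2 16/5 80 8/5 -416/5 6 -8 S
3 32 160/29 16 -1088/29 6 -7 W
4 8 2 4 -10 7 -7 N
5 32/13 160/53 16/13 -3776/689 7 -8 E
6 16/5 80 8/5 -416/5 6 -8 S
final 6 -7 W

n=0: pose=(7,-7,N); sL=8, sR=2; mL=4, mR=-10; mL+mR=-6 → advance -1; mR−mL=-14 → turn -1·90°
n=1: pose=(7,-8,E); sL=32/13, sR=160/53; mL=16/13, mR=-3776/689; mL+mR=-2928/689 → advance -1; mR−mL=-4624/689 → turn -1·90°
n=2: pose=(6,-8,S); sL=16/5, sR=80; mL=8/5, mR=-416/5; mL+mR=-408/5 → advance -1; mR−mL=-424/5 → turn -1·90°
n=3: pose=(6,-7,W); sL=32, sR=160/29; mL=16, mR=-1088/29; mL+mR=-624/29 → advance -1; mR−mL=-1552/29 → turn -1·90°
n=4: pose=(7,-7,N); sL=8, sR=2; mL=4, mR=-10; mL+mR=-6 → advance -1; mR−mL=-14 → turn -1·90°
n=5: pose=(7,-8,E); sL=32/13, sR=160/53; mL=16/13, mR=-3776/689; mL+mR=-2928/689 → advance -1; mR−mL=-4624/689 → turn -1·90°
n=6: pose=(6,-8,S); sL=16/5, sR=80; mL=8/5, mR=-416/5; mL+mR=-408/5 → advance -1; mR−mL=-424/5 → turn -1·90°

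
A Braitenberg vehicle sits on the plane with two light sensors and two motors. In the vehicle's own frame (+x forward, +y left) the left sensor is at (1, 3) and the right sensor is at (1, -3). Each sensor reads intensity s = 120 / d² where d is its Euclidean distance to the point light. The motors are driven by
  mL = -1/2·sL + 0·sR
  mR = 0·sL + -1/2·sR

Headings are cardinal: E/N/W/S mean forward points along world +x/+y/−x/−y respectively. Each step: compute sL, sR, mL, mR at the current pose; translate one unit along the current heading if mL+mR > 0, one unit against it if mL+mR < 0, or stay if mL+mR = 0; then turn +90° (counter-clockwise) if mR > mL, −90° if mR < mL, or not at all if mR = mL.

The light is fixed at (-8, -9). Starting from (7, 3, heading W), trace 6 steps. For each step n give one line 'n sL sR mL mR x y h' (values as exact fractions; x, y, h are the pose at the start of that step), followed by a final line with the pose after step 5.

0 120/277 120/421 -60/277 -60/421 7 3 W
1 60/241 12/29 -30/241 -6/29 8 3 S
2 24/65 120/481 -12/65 -60/481 8 4 W
3 15/68 6/17 -15/136 -3/17 9 4 S
4 120/377 24/109 -60/377 -12/109 9 5 W
5 12/61 60/197 -6/61 -30/197 10 5 S
final 10 6 W

n=0: pose=(7,3,W); sL=120/277, sR=120/421; mL=-60/277, mR=-60/421; mL+mR=-41880/116617 → advance -1; mR−mL=8640/116617 → turn +1·90°
n=1: pose=(8,3,S); sL=60/241, sR=12/29; mL=-30/241, mR=-6/29; mL+mR=-2316/6989 → advance -1; mR−mL=-576/6989 → turn -1·90°
n=2: pose=(8,4,W); sL=24/65, sR=120/481; mL=-12/65, mR=-60/481; mL+mR=-744/2405 → advance -1; mR−mL=144/2405 → turn +1·90°
n=3: pose=(9,4,S); sL=15/68, sR=6/17; mL=-15/136, mR=-3/17; mL+mR=-39/136 → advance -1; mR−mL=-9/136 → turn -1·90°
n=4: pose=(9,5,W); sL=120/377, sR=24/109; mL=-60/377, mR=-12/109; mL+mR=-11064/41093 → advance -1; mR−mL=2016/41093 → turn +1·90°
n=5: pose=(10,5,S); sL=12/61, sR=60/197; mL=-6/61, mR=-30/197; mL+mR=-3012/12017 → advance -1; mR−mL=-648/12017 → turn -1·90°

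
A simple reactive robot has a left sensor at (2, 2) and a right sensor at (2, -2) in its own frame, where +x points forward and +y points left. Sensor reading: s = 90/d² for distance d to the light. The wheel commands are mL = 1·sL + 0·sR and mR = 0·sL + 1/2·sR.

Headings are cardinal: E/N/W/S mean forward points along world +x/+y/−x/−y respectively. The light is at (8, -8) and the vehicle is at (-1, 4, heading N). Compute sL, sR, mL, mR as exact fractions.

left sensor world pos  = (-3, 6); dL² = 317
right sensor world pos = (1, 6); dR² = 245
sL = 90/317 = 90/317
sR = 90/245 = 18/49
mL = 1·sL + 0·sR = 90/317
mR = 0·sL + 1/2·sR = 9/49

90/317 18/49 90/317 9/49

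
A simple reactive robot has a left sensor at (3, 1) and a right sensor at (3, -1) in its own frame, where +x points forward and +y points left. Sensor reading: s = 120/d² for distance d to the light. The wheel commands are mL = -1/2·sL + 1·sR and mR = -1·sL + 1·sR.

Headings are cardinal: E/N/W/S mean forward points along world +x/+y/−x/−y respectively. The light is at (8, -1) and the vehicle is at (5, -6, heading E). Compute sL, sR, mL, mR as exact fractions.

15/2 10/3 -5/12 -25/6

left sensor world pos  = (8, -5); dL² = 16
right sensor world pos = (8, -7); dR² = 36
sL = 120/16 = 15/2
sR = 120/36 = 10/3
mL = -1/2·sL + 1·sR = -5/12
mR = -1·sL + 1·sR = -25/6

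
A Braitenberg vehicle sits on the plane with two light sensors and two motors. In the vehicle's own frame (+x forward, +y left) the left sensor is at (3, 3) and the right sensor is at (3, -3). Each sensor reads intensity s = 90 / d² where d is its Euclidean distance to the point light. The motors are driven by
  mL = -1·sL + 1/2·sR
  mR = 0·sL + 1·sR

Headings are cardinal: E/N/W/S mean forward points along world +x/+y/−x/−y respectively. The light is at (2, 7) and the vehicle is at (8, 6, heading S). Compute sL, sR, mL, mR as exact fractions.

90/97 18/5 423/485 18/5

left sensor world pos  = (11, 3); dL² = 97
right sensor world pos = (5, 3); dR² = 25
sL = 90/97 = 90/97
sR = 90/25 = 18/5
mL = -1·sL + 1/2·sR = 423/485
mR = 0·sL + 1·sR = 18/5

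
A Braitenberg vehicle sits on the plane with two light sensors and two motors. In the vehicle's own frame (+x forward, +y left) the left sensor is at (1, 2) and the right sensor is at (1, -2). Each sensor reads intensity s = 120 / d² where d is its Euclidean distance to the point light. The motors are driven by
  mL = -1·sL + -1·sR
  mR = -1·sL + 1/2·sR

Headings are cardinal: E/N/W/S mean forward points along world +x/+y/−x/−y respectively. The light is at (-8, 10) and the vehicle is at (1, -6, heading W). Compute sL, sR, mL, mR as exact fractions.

left sensor world pos  = (0, -8); dL² = 388
right sensor world pos = (0, -4); dR² = 260
sL = 120/388 = 30/97
sR = 120/260 = 6/13
mL = -1·sL + -1·sR = -972/1261
mR = -1·sL + 1/2·sR = -99/1261

30/97 6/13 -972/1261 -99/1261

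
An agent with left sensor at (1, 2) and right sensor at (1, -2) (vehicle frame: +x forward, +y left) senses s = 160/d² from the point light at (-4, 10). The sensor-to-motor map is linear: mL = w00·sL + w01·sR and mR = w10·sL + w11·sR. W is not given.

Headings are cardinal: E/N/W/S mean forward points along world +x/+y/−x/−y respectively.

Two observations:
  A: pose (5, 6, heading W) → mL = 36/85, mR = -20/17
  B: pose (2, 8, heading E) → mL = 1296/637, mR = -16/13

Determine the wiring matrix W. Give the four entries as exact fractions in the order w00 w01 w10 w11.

obs A: pose=(5,6,W) → sL=8/5, sR=40/17, mL=36/85, mR=-20/17
obs B: pose=(2,8,E) → sL=160/49, sR=32/13, mL=1296/637, mR=-16/13
sensor matrix S = [[8/5, 40/17], [160/49, 32/13]]; det S = -202752/54145
solve [mL_A; mL_B] = S·[w00; w01] and [mR_A; mR_B] = S·[w10; w11]:
  w00 = 1, w01 = -1/2, w10 = 0, w11 = -1/2

1 -1/2 0 -1/2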